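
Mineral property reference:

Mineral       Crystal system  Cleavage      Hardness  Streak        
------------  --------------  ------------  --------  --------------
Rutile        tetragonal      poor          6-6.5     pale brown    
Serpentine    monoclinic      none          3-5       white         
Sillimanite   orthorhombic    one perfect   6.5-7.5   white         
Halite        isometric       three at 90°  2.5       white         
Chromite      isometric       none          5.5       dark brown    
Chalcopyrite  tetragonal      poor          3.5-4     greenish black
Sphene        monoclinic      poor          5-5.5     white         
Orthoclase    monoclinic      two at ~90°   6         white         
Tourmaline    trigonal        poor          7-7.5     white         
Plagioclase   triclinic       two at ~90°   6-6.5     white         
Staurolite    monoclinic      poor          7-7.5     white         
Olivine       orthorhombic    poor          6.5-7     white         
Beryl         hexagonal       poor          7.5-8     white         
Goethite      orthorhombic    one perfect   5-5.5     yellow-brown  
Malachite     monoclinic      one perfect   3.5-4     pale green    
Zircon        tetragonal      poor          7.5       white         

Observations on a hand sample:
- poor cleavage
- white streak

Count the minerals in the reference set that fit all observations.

6

Poor cleavage: only Rutile, Chalcopyrite, Sphene, Tourmaline, Staurolite, Olivine, Beryl, Zircon remain.
White streak excludes Rutile, Chalcopyrite.
Remaining candidates: Beryl, Olivine, Sphene, Staurolite, Tourmaline, Zircon.
That is 6 minerals.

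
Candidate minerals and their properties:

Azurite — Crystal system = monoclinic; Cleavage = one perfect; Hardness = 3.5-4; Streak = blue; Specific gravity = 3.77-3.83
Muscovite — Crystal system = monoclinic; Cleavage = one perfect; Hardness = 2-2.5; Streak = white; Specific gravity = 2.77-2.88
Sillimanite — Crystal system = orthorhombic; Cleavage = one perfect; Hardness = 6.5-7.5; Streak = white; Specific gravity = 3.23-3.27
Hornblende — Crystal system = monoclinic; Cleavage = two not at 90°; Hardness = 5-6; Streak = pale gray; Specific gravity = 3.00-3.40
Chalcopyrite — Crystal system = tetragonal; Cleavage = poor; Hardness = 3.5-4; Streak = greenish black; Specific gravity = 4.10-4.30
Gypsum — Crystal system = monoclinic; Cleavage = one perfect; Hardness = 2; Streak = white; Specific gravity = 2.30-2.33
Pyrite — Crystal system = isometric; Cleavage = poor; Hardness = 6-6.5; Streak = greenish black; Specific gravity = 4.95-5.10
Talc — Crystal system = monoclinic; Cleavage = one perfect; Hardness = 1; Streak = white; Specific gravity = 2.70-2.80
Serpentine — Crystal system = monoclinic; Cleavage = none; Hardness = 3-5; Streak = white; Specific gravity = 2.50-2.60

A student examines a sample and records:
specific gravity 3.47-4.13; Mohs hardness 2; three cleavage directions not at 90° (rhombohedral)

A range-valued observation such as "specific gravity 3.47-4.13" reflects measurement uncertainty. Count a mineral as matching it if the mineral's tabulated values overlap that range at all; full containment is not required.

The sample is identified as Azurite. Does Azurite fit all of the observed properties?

Specific gravity 3.47-4.13 — matches Azurite (SG 3.77-3.83).
Mohs hardness 2 — Azurite has hardness 3.5-4; which does not match.
Three cleavage directions not at 90° (rhombohedral) — Azurite has cleavage one perfect; which does not match.
2 of the observed properties are inconsistent with Azurite.

Inconsistent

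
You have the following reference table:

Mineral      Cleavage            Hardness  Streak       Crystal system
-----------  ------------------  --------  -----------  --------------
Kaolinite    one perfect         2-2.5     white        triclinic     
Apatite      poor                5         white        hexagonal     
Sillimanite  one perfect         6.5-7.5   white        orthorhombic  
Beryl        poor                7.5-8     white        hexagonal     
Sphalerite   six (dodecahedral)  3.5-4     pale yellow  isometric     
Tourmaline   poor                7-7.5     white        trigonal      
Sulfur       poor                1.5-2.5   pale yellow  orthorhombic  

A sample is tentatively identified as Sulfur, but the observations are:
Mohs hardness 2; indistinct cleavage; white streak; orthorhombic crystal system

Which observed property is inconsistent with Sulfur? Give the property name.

Mohs hardness 2: Sulfur has hardness 1.5-2.5 — consistent.
Indistinct cleavage: Sulfur has cleavage poor — consistent.
White streak: Sulfur has pale yellow streak — outside the reference range.
Orthorhombic crystal system: Sulfur has orthorhombic system — consistent.
Everything matches except the streak.

streak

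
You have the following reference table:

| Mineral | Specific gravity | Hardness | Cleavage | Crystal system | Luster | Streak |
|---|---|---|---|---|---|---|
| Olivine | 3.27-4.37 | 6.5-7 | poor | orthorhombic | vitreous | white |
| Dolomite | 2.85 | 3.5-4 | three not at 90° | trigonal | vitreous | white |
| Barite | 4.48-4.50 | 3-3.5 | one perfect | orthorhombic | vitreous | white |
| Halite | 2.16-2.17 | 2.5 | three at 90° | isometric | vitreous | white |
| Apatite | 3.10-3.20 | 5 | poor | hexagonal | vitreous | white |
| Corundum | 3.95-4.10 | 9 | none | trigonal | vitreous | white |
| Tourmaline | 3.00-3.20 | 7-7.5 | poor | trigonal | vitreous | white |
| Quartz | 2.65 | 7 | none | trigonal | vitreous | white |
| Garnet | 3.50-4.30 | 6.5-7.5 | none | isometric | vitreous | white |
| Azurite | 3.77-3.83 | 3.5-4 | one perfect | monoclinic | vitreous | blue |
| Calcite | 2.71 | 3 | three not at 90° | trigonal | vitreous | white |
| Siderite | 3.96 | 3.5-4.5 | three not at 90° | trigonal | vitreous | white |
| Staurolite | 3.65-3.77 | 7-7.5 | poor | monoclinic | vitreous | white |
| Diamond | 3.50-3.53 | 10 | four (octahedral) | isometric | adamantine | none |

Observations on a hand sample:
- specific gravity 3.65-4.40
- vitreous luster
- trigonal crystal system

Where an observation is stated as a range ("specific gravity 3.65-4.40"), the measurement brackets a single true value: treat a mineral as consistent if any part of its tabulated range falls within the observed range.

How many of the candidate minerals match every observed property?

Specific gravity 3.65-4.40: Olivine, Corundum, Garnet, Azurite, Siderite, Staurolite remain.
Vitreous luster: all remaining candidates fit.
Trigonal crystal system: Corundum, Siderite remain.
The minerals that satisfy all observations are Corundum, Siderite.
That is 2 minerals.

2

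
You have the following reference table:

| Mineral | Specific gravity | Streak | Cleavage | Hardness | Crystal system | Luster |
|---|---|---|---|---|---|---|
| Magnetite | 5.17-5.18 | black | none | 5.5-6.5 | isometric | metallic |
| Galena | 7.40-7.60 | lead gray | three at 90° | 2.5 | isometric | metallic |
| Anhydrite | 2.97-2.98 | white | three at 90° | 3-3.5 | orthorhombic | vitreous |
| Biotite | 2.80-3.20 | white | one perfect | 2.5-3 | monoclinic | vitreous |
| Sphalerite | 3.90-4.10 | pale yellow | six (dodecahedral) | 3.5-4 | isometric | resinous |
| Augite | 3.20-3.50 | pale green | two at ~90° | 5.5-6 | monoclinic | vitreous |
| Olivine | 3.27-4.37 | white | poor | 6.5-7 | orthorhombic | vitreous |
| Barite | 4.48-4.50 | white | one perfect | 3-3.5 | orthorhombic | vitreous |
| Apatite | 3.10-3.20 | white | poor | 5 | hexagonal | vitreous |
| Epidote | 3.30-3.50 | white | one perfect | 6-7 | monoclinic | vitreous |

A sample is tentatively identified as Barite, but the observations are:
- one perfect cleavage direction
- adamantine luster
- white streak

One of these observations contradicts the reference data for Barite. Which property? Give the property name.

One perfect cleavage direction: Barite has cleavage one perfect — agrees.
Adamantine luster: Barite has vitreous luster — does not match.
White streak: Barite has white streak — agrees.
The luster is the one property that does not fit.

luster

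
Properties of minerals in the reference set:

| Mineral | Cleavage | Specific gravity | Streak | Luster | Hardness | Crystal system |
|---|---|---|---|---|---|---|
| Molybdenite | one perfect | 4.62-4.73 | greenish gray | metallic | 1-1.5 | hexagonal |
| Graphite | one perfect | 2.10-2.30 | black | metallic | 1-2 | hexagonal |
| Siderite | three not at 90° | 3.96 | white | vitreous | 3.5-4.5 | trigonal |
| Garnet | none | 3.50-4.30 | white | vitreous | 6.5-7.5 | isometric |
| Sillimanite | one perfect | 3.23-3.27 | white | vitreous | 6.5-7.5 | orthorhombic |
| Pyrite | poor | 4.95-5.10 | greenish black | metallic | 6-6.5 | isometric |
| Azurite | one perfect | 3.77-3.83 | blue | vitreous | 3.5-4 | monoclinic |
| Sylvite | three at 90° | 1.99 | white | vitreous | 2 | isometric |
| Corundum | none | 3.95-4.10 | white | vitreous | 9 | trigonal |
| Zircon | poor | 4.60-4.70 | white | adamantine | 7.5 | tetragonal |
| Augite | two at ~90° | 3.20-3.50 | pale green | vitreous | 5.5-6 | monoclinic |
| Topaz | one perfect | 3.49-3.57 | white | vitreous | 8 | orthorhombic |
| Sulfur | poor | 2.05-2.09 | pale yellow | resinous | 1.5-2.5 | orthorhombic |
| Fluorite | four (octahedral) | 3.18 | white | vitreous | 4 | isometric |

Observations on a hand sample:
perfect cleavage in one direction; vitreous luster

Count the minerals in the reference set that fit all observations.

Perfect cleavage in one direction: leaves Molybdenite, Graphite, Sillimanite, Azurite, Topaz.
Vitreous luster rules out Molybdenite, Graphite.
Remaining candidates: Azurite, Sillimanite, Topaz.
That is 3 minerals.

3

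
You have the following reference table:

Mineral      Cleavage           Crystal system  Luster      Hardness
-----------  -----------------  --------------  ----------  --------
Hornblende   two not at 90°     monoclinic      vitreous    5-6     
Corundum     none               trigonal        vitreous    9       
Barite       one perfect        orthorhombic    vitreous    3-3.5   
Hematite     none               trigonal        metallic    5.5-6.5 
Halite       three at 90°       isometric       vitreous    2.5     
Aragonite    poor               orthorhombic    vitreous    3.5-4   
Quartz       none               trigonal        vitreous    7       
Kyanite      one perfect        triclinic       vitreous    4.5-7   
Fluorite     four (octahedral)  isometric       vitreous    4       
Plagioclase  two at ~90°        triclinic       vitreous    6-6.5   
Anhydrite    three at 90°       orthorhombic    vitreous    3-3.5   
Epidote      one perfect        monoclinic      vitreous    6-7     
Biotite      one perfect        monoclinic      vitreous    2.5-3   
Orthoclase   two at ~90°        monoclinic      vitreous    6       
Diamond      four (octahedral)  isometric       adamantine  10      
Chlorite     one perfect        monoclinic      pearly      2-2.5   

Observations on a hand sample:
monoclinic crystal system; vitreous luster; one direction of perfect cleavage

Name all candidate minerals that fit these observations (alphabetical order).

Monoclinic crystal system — Hornblende, Epidote, Biotite, Orthoclase, Chlorite remain.
Vitreous luster eliminates Chlorite.
One direction of perfect cleavage is inconsistent with Hornblende, Orthoclase.
Consistent with every observation: Biotite, Epidote.

Biotite, Epidote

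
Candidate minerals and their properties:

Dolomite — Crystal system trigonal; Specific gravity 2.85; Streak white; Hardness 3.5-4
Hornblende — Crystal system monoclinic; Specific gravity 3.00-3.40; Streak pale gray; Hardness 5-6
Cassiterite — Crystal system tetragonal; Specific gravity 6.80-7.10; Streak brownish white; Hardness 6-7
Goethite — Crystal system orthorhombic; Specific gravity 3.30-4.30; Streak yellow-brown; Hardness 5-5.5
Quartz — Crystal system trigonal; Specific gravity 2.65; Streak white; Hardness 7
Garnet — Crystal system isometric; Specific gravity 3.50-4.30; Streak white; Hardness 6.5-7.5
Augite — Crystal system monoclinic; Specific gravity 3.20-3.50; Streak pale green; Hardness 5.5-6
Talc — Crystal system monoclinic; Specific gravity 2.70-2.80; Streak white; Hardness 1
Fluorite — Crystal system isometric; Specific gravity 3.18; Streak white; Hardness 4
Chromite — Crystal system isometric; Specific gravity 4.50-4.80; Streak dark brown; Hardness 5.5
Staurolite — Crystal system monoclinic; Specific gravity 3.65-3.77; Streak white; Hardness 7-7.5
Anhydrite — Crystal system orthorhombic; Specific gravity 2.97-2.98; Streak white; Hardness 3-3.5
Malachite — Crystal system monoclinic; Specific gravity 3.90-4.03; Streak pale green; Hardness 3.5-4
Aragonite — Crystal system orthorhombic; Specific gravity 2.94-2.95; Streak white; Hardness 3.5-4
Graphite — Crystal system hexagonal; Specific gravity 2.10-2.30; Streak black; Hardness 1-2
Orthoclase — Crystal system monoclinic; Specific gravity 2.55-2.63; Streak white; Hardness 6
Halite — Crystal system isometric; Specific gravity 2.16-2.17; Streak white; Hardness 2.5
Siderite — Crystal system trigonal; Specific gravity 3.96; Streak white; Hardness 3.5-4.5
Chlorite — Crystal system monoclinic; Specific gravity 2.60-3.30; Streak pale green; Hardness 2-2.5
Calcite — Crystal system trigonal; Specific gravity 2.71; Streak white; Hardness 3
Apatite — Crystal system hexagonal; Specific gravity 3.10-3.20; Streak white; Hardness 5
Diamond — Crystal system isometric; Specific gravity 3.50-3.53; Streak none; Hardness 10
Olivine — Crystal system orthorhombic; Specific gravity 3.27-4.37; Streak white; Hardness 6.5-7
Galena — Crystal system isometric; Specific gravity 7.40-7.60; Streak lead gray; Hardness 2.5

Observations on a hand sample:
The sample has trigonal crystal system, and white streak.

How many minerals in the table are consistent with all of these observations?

Trigonal crystal system — leaves Dolomite, Quartz, Siderite, Calcite.
White streak — all remaining candidates fit.
Remaining candidates: Calcite, Dolomite, Quartz, Siderite.
That is 4 minerals.

4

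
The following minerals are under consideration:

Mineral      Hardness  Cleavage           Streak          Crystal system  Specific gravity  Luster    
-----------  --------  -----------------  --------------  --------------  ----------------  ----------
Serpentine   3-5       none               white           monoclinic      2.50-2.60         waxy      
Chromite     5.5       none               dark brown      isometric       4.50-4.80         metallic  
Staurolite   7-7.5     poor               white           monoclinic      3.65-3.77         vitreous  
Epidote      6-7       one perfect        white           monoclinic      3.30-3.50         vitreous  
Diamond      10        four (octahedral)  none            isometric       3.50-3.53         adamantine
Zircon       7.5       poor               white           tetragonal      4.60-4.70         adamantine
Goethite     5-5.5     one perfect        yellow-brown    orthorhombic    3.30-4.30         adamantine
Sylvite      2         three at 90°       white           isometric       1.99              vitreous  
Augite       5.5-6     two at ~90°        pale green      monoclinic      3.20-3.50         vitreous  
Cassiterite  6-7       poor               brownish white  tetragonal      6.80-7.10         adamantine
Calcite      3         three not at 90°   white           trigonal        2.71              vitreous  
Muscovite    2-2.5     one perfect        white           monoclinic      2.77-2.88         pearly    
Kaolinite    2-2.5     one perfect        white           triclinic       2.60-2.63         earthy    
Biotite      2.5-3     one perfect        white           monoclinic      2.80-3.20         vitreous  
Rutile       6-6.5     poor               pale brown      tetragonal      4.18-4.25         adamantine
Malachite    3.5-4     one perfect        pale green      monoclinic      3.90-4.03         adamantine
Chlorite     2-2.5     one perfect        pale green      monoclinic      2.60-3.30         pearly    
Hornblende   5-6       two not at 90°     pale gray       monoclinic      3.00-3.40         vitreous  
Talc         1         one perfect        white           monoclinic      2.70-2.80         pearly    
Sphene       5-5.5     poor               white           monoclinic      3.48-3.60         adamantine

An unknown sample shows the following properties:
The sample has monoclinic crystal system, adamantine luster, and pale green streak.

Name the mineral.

Monoclinic crystal system: leaves Serpentine, Staurolite, Epidote, Augite, Muscovite, Biotite, Malachite, Chlorite, Hornblende, Talc, Sphene.
Adamantine luster: narrows the field to Malachite, Sphene.
Pale green streak eliminates Sphene.
Only Malachite satisfies all observations.

Malachite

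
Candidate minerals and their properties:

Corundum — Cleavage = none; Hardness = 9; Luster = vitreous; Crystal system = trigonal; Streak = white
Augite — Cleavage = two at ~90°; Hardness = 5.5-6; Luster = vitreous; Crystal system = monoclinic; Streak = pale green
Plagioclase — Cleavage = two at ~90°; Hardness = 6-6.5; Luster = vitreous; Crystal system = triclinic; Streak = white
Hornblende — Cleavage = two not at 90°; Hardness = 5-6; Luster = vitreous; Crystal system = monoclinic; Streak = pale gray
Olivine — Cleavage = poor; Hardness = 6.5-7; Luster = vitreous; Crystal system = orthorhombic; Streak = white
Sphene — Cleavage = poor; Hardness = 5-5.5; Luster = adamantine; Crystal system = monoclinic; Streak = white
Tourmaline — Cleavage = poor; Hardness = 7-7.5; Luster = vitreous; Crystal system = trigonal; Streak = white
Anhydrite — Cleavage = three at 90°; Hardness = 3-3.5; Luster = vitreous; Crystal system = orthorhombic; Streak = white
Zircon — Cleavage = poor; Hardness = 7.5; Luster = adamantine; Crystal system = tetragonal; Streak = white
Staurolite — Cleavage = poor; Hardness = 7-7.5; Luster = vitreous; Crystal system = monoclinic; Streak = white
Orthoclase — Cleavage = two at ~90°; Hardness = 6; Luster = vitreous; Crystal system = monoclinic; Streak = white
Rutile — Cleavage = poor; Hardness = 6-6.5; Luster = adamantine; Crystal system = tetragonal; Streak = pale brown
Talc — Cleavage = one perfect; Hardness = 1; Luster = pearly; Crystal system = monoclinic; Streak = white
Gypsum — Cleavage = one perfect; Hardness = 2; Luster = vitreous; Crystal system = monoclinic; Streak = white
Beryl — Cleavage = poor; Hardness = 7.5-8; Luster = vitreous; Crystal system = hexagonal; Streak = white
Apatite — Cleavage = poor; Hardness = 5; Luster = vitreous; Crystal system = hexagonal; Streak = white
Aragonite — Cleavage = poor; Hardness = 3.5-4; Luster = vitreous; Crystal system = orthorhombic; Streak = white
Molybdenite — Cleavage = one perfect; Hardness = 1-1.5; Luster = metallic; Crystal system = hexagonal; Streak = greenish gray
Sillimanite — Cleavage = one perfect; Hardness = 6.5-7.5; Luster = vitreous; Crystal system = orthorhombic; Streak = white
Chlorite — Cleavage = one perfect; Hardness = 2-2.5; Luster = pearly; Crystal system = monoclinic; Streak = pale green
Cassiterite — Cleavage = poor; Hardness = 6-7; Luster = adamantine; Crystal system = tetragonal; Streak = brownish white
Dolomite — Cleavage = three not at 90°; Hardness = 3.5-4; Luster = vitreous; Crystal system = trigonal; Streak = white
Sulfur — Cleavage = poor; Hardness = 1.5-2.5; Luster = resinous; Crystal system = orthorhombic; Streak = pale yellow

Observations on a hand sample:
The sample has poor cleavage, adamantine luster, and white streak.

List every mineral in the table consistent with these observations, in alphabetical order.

Sphene, Zircon

Poor cleavage — Olivine, Sphene, Tourmaline, Zircon, Staurolite, Rutile, Beryl, Apatite, Aragonite, Cassiterite, Sulfur remain.
Adamantine luster — Sphene, Zircon, Rutile, Cassiterite remain.
White streak rules out Rutile, Cassiterite.
Remaining candidates: Sphene, Zircon.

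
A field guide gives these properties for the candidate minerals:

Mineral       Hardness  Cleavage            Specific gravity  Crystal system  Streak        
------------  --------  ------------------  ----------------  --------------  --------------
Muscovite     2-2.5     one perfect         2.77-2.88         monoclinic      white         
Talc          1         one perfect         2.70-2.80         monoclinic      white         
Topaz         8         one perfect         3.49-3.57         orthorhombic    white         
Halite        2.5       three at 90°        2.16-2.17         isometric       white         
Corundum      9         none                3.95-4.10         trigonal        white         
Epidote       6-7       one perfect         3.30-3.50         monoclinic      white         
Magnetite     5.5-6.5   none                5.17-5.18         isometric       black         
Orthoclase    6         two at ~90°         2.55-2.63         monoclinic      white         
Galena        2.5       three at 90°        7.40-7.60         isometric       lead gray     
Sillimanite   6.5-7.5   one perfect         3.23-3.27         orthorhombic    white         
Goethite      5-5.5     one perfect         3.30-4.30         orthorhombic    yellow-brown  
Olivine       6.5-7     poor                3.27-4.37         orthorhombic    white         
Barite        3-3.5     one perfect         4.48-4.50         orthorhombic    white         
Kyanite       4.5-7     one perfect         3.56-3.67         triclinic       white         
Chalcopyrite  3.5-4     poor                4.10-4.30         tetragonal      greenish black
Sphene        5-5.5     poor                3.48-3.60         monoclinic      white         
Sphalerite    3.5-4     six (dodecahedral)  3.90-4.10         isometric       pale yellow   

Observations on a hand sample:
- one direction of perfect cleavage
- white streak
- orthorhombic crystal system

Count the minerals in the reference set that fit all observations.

One direction of perfect cleavage — only Muscovite, Talc, Topaz, Epidote, Sillimanite, Goethite, Barite, Kyanite remain.
White streak excludes Goethite.
Orthorhombic crystal system — only Topaz, Sillimanite, Barite remain.
The minerals that satisfy all observations are Barite, Sillimanite, Topaz.
That is 3 minerals.

3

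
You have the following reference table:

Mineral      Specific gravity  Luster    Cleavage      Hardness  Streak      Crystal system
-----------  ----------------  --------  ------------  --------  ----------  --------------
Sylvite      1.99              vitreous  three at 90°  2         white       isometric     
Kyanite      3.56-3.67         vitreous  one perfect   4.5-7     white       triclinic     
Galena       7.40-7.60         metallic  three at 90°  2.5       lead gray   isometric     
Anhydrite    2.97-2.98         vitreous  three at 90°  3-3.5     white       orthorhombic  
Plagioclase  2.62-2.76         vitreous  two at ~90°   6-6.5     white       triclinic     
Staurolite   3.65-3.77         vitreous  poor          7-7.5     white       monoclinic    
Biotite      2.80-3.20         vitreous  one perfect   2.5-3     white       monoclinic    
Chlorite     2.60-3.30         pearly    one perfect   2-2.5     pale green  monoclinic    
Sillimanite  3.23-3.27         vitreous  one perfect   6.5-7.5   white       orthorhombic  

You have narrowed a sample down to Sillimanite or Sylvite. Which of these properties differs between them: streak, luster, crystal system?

crystal system

Streak: both white — same for both.
Luster: both vitreous — same for both.
Crystal system: Sillimanite orthorhombic, Sylvite isometric — these differ.
Of the listed properties, crystal system is the one that separates them.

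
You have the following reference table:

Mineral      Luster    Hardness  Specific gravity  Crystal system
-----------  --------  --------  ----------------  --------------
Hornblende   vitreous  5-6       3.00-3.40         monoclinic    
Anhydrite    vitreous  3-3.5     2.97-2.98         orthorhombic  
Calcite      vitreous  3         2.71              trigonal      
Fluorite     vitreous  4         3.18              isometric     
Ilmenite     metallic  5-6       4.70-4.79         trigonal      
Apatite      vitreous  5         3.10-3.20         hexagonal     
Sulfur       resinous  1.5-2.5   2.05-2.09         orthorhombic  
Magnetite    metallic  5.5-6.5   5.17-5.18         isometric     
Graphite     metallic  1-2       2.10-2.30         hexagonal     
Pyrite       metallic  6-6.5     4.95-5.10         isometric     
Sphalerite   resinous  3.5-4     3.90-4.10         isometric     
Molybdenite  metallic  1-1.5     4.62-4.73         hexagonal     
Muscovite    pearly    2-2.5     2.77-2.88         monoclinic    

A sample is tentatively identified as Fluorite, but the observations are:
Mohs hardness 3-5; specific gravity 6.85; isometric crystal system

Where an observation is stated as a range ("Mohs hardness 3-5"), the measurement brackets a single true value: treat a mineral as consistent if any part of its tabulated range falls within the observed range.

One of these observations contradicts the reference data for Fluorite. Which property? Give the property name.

Mohs hardness 3-5: Fluorite has hardness 4 — consistent.
Specific gravity 6.85: Fluorite has SG 3.18 — does not match.
Isometric crystal system: Fluorite has isometric system — consistent.
The specific gravity is the one property that does not fit.

specific gravity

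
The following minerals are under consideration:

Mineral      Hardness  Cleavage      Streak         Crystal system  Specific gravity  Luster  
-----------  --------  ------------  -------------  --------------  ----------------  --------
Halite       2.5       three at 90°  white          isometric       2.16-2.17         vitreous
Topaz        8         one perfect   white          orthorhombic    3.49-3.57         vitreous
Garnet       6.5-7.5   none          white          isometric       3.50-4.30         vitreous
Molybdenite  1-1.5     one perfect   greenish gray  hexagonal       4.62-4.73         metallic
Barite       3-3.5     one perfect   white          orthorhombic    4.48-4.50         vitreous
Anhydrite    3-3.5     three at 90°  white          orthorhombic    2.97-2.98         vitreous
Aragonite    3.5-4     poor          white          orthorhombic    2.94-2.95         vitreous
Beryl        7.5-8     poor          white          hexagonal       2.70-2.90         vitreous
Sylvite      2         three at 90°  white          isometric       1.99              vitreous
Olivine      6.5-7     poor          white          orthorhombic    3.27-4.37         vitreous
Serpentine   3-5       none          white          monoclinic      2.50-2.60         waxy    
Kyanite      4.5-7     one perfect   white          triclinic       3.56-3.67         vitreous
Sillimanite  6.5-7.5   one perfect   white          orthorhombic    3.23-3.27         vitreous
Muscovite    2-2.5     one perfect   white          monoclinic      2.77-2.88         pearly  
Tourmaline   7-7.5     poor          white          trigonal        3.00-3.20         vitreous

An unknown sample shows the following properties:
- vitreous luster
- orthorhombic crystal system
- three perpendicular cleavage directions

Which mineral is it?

Anhydrite

Vitreous luster eliminates Molybdenite, Serpentine, Muscovite.
Orthorhombic crystal system is inconsistent with Halite, Garnet, Beryl, Sylvite, Kyanite, Tourmaline.
Three perpendicular cleavage directions — narrows the field to Anhydrite.
Anhydrite is the sole remaining match.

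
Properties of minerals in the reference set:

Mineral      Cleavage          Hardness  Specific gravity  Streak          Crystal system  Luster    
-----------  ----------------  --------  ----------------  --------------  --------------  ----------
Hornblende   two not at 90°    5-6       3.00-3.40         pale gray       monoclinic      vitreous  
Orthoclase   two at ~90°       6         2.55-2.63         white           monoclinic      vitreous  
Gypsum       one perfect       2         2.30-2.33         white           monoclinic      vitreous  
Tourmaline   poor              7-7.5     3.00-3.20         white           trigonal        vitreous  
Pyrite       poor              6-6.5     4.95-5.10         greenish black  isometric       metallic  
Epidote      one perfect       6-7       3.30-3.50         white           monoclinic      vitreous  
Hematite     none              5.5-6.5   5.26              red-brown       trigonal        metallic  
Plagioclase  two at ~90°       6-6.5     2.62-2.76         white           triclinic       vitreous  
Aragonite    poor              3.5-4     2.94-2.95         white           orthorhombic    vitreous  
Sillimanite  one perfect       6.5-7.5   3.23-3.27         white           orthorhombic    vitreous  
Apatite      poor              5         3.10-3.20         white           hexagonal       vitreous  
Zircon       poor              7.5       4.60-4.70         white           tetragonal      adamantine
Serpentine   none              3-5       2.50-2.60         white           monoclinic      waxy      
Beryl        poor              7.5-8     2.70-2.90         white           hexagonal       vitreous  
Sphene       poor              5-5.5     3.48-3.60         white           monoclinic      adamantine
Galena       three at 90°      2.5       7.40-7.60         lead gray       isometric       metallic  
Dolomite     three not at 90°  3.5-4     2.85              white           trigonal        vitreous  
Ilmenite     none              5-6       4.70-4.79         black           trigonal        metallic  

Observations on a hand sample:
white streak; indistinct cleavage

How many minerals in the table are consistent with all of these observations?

6

White streak excludes Hornblende, Pyrite, Hematite, Galena, Ilmenite.
Indistinct cleavage: narrows the field to Tourmaline, Aragonite, Apatite, Zircon, Beryl, Sphene.
The minerals that satisfy all observations are Apatite, Aragonite, Beryl, Sphene, Tourmaline, Zircon.
That is 6 minerals.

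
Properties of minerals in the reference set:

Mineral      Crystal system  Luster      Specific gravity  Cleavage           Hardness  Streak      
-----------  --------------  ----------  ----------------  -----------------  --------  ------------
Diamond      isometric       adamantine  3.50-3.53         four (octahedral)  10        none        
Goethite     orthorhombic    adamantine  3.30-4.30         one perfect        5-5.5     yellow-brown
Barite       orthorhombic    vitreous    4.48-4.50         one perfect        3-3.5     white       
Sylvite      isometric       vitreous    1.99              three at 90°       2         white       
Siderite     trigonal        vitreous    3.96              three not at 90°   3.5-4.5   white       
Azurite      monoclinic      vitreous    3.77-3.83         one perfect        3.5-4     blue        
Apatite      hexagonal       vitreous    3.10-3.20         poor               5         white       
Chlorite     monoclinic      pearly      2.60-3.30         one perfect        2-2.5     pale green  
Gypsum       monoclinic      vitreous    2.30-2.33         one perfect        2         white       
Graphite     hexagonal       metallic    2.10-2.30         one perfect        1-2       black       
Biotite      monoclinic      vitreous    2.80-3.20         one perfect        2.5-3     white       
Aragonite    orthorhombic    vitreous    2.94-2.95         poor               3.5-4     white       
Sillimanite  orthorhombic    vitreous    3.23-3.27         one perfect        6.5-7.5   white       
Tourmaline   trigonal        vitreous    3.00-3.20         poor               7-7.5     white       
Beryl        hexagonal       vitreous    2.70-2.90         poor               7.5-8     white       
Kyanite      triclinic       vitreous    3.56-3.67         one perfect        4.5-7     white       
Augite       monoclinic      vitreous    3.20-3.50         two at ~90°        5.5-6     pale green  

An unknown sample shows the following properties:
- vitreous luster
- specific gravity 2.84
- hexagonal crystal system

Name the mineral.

Beryl

Vitreous luster is inconsistent with Diamond, Goethite, Chlorite, Graphite.
Specific gravity 2.84: only Biotite, Beryl remain.
Hexagonal crystal system excludes Biotite.
The only mineral consistent with every observation is Beryl.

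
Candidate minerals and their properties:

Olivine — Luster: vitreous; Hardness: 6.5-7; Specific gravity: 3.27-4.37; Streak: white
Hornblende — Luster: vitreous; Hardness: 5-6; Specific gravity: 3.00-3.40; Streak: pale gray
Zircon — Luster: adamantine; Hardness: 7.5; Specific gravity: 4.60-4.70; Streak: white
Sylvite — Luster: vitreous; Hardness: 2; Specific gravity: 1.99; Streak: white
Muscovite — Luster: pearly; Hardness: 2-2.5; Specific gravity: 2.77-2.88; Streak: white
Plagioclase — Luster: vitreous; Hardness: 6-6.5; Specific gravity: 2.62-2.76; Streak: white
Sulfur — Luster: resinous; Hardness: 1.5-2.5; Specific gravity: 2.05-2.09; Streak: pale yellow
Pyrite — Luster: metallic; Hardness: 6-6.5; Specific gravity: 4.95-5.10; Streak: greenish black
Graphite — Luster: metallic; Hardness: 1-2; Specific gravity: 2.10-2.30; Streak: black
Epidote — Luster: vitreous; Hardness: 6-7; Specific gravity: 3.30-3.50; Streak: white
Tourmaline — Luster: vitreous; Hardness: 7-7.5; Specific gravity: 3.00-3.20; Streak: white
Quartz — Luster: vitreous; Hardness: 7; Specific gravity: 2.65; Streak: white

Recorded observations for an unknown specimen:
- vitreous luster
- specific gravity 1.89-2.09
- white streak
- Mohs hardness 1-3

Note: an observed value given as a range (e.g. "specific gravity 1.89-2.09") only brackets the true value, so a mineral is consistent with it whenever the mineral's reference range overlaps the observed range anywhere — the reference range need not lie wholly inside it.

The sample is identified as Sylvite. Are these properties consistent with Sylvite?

Vitreous luster — fits Sylvite (vitreous luster).
Specific gravity 1.89-2.09 — fits Sylvite (SG 1.99).
White streak — fits Sylvite (white streak).
Mohs hardness 1-3 — fits Sylvite (hardness 2).
All observations are consistent with the tabulated values for Sylvite.

Consistent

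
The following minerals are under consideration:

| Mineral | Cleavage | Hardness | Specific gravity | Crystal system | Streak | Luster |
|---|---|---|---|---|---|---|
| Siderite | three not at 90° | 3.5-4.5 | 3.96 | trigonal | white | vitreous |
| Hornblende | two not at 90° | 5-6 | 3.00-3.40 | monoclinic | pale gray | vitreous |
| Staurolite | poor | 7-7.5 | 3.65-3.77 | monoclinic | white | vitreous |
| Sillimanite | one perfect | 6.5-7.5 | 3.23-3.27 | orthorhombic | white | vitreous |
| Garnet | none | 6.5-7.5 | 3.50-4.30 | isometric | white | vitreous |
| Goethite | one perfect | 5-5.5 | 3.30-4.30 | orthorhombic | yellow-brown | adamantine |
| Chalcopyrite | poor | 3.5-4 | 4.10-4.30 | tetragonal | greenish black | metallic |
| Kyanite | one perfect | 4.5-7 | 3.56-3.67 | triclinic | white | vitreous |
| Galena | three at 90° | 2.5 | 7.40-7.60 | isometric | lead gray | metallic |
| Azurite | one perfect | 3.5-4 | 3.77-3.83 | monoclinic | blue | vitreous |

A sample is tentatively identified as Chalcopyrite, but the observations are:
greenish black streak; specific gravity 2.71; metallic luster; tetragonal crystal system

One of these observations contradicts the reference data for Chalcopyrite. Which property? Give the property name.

specific gravity

Greenish black streak: Chalcopyrite has greenish black streak — within range.
Specific gravity 2.71: Chalcopyrite has SG 4.10-4.30 — outside the reference range.
Metallic luster: Chalcopyrite has metallic luster — within range.
Tetragonal crystal system: Chalcopyrite has tetragonal system — within range.
Only the specific gravity is inconsistent.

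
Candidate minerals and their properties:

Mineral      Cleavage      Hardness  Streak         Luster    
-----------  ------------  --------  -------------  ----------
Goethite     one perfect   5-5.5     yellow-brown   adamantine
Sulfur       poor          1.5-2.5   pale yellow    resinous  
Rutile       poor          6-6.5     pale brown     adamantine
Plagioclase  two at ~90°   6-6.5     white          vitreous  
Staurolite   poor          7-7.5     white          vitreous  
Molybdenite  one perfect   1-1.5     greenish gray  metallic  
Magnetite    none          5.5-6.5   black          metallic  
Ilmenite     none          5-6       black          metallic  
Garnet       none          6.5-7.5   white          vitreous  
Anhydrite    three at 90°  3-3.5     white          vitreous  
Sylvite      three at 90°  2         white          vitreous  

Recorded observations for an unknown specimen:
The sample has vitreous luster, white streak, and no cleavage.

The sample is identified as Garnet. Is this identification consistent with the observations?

Vitreous luster — is consistent with Garnet (vitreous luster).
White streak — is consistent with Garnet (white streak).
No cleavage — is consistent with Garnet (cleavage none).
Every observed property is compatible with the reference values for Garnet.

Yes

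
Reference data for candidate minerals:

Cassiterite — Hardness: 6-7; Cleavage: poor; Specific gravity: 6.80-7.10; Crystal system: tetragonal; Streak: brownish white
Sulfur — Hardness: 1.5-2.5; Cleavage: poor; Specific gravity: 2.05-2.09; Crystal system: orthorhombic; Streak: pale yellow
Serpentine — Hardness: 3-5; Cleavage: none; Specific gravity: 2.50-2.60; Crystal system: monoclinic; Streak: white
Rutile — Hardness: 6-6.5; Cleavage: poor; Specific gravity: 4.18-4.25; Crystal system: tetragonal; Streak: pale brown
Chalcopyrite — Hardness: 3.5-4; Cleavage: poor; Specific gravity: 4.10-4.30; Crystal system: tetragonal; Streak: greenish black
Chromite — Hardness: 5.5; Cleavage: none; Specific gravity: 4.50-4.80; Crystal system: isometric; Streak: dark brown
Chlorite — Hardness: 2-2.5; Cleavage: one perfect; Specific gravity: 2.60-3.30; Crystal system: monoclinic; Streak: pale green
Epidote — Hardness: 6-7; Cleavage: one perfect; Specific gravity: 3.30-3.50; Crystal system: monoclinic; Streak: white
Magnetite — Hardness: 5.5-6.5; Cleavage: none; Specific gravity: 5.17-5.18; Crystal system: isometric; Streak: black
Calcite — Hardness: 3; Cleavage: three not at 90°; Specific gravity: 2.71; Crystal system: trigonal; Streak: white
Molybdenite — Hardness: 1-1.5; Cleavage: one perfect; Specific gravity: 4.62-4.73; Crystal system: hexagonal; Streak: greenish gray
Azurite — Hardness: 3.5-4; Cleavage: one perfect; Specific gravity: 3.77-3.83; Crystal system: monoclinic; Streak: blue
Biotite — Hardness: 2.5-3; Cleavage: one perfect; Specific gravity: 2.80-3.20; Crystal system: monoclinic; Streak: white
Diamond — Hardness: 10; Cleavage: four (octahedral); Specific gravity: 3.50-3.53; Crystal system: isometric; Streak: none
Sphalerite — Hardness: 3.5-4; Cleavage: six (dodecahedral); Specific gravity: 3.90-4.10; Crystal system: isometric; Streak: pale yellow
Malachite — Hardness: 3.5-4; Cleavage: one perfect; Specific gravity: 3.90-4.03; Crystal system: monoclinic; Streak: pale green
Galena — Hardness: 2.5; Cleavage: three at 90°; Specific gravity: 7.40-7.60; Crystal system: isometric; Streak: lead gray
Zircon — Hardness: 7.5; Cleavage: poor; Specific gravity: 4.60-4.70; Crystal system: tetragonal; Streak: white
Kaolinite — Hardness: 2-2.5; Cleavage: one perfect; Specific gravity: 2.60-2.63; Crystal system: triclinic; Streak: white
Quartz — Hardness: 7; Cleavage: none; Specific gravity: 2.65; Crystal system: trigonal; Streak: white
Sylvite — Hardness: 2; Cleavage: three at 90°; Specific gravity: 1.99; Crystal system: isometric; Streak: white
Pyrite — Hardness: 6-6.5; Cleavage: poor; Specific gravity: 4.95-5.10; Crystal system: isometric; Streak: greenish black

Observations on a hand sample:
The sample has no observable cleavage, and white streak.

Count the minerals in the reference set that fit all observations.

2

No observable cleavage — narrows the field to Serpentine, Chromite, Magnetite, Quartz.
White streak excludes Chromite, Magnetite.
The minerals that satisfy all observations are Quartz, Serpentine.
That is 2 minerals.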